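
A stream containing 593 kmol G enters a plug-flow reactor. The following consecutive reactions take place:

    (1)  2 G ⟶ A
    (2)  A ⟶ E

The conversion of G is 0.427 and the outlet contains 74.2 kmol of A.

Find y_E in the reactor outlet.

0.112

Conversion of G: G consumed = 2ξ₁ = 0.427 × 593 → ξ₁ = 126.6 kmol.
A balance: n_A = 0 + 1ξ₁ − 1ξ₂ = 74.2 → ξ₂ = (1·126.6 − 74.2)/1 = 52.41 kmol.
Outlet amounts (n = n₀ + Σ ν·ξ):
  G: 593 − 2(126.6) = 339.8
  A: 0 + 1(126.6) − 1(52.41) = 74.2
  E: 0 + 1(52.41) = 52.41
Total out = 466.4 kmol; y_E = 52.41 / 466.4 = 0.1124.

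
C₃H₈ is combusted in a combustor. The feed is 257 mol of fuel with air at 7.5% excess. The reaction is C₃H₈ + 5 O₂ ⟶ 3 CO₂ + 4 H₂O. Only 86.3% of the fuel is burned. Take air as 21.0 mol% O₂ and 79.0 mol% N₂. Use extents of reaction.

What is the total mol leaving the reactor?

7060 mol

Stoichiometric O₂ = 5 × 257 = 1285 mol; O₂ fed = 1285 × 1.075 = 1381 mol.
N₂ fed = 1381 × 79/21 = 5197 mol.
Fuel reacted = 0.863 × 257 → ξ = 221.8 mol.
Outlet (n = n₀ + ν ξ):
  C₃H₈: 257 − 1(221.8) = 35.21
  O₂: 1381 − 5(221.8) = 272.4
  N₂: 5197 (inert)
  CO₂: 0 + 3(221.8) = 665.4
  H₂O: 0 + 4(221.8) = 887.2
Total out = 35.21 + 272.4 + 5197 + 665.4 + 887.2 = 7057 mol.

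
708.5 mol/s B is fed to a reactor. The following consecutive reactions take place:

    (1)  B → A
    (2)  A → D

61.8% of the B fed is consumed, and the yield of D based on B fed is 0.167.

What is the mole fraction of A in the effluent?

0.451

Conversion of B: B consumed = 1ξ₁ = 0.618 × 708.5 → ξ₁ = 437.9 mol/s.
Yield of D: 1ξ₂ / 708.5 = 0.167 → ξ₂ = 118.3 mol/s.
Outlet amounts (n = n₀ + Σ ν·ξ):
  B: 708.5 − 1(437.9) = 270.6
  A: 0 + 1(437.9) − 1(118.3) = 319.5
  D: 0 + 1(118.3) = 118.3
Total out = 708.5 mol/s; y_A = 319.5 / 708.5 = 0.451.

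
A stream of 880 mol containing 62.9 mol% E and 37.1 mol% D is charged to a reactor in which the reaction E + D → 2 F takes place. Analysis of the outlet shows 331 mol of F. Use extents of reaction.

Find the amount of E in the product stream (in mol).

For F: n = n₀ + 2ξ → 331 = 0 + 2ξ, giving ξ = 165.5 mol.
Outlet amounts (n = n₀ + ν ξ):
  E: 553.5 − 1(165.5) = 388
  D: 326.5 − 1(165.5) = 161
  F: 0 + 2(165.5) = 331

388 mol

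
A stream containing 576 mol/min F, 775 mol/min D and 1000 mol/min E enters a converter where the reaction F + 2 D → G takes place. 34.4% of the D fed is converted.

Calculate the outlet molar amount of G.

133 mol/min

D reacted = 0.344 × 775 = 266.6 mol/min; ν_D = −2, so ξ = 266.6/2 = 133.3 mol/min.
Outlet amounts (n = n₀ + ν ξ):
  F: 576 − 1(133.3) = 442.7
  D: 775 − 2(133.3) = 508.4
  G: 0 + 1(133.3) = 133.3
  E: 1000 (inert)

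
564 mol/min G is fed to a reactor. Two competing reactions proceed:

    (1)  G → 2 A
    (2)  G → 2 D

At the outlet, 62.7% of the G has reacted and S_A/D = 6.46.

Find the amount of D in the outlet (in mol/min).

94.8 mol/min

Conversion of G: G consumed = 0.627 × 564 = 353.6 mol/min = 1ξ₁ + 1ξ₂.
Selectivity: 2ξ₁ / (2ξ₂) = 6.46 → ξ₁ = 6.46 ξ₂.
Substitute: (1·6.46 + 1) ξ₂ = 353.6 → ξ₂ = 47.4 mol/min, ξ₁ = 306.2 mol/min.
Outlet amounts (n = n₀ + Σ ν·ξ):
  G: 564 − 1(306.2) − 1(47.4) = 210.4
  A: 0 + 2(306.2) = 612.4
  D: 0 + 2(47.4) = 94.81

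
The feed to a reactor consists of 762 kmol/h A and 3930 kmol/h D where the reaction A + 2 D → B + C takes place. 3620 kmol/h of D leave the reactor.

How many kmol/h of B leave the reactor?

155 kmol/h

For D: n = n₀ − 2ξ → 3620 = 3930 − 2ξ, giving ξ = 155 kmol/h.
Outlet amounts (n = n₀ + ν ξ):
  A: 762 − 1(155) = 607
  D: 3930 − 2(155) = 3620
  B: 0 + 1(155) = 155
  C: 0 + 1(155) = 155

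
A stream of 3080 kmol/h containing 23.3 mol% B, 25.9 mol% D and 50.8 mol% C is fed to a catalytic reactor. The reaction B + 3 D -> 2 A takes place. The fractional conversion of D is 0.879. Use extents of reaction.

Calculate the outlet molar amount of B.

484 kmol/h

D reacted = 0.879 × 797.7 = 701.2 kmol/h; ν_D = −3, so ξ = 701.2/3 = 233.7 kmol/h.
Outlet amounts (n = n₀ + ν ξ):
  B: 717.6 − 1(233.7) = 483.9
  D: 797.7 − 3(233.7) = 96.52
  A: 0 + 2(233.7) = 467.5
  C: 1565 (inert)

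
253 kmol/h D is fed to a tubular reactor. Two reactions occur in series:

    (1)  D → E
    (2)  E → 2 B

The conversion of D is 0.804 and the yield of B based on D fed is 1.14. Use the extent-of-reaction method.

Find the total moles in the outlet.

397 kmol/h

Conversion of D: D consumed = 1ξ₁ = 0.804 × 253 → ξ₁ = 203.4 kmol/h.
Yield of B: 2ξ₂ / 253 = 1.14 → ξ₂ = 144.2 kmol/h.
Outlet amounts (n = n₀ + Σ ν·ξ):
  D: 253 − 1(203.4) = 49.59
  E: 0 + 1(203.4) − 1(144.2) = 59.2
  B: 0 + 2(144.2) = 288.4
Total out = 49.59 + 59.2 + 288.4 = 397.2 kmol/h.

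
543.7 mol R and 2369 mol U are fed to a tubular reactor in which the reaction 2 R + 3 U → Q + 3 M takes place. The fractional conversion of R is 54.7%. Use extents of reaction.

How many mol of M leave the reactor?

R reacted = 0.547 × 543.7 = 297.4 mol; ν_R = −2, so ξ = 297.4/2 = 148.7 mol.
Outlet amounts (n = n₀ + ν ξ):
  R: 543.7 − 2(148.7) = 246.3
  U: 2369 − 3(148.7) = 1923
  Q: 0 + 1(148.7) = 148.7
  M: 0 + 3(148.7) = 446.1

446 mol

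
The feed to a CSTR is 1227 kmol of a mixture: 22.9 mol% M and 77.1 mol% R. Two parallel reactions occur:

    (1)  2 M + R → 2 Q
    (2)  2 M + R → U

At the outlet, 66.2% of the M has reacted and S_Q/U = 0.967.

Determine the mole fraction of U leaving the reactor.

Conversion of M: M consumed = 0.662 × 281 = 186 kmol = 2ξ₁ + 2ξ₂.
Selectivity: 2ξ₁ / (1ξ₂) = 0.967 → ξ₁ = 0.4835 ξ₂.
Substitute: (2·0.4835 + 2) ξ₂ = 186 → ξ₂ = 62.69 kmol, ξ₁ = 30.31 kmol.
Outlet amounts (n = n₀ + Σ ν·ξ):
  M: 281 − 2(30.31) − 2(62.69) = 94.97
  R: 946 − 1(30.31) − 1(62.69) = 853
  Q: 0 + 2(30.31) = 60.62
  U: 0 + 1(62.69) = 62.69
Total out = 1071 kmol; y_U = 62.69 / 1071 = 0.05852.

0.0585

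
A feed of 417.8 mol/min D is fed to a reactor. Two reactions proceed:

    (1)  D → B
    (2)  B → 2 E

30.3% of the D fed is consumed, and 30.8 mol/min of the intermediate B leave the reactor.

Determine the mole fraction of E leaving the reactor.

Conversion of D: D consumed = 1ξ₁ = 0.303 × 417.8 → ξ₁ = 126.6 mol/min.
B balance: n_B = 0 + 1ξ₁ − 1ξ₂ = 30.8 → ξ₂ = (1·126.6 − 30.8)/1 = 95.79 mol/min.
Outlet amounts (n = n₀ + Σ ν·ξ):
  D: 417.8 − 1(126.6) = 291.2
  B: 0 + 1(126.6) − 1(95.79) = 30.8
  E: 0 + 2(95.79) = 191.6
Total out = 513.6 mol/min; y_E = 191.6 / 513.6 = 0.373.

0.373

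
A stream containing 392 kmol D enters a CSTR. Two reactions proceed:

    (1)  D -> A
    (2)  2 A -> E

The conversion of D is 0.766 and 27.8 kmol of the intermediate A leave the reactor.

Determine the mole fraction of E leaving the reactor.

0.533

Conversion of D: D consumed = 1ξ₁ = 0.766 × 392 → ξ₁ = 300.3 kmol.
A balance: n_A = 0 + 1ξ₁ − 2ξ₂ = 27.8 → ξ₂ = (1·300.3 − 27.8)/2 = 136.2 kmol.
Outlet amounts (n = n₀ + Σ ν·ξ):
  D: 392 − 1(300.3) = 91.73
  A: 0 + 1(300.3) − 2(136.2) = 27.8
  E: 0 + 1(136.2) = 136.2
Total out = 255.8 kmol; y_E = 136.2 / 255.8 = 0.5327.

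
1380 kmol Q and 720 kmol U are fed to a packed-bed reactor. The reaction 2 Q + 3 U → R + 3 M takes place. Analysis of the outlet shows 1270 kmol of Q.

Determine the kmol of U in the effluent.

555 kmol

For Q: n = n₀ − 2ξ → 1270 = 1380 − 2ξ, giving ξ = 55 kmol.
Outlet amounts (n = n₀ + ν ξ):
  Q: 1380 − 2(55) = 1270
  U: 720 − 3(55) = 555
  R: 0 + 1(55) = 55
  M: 0 + 3(55) = 165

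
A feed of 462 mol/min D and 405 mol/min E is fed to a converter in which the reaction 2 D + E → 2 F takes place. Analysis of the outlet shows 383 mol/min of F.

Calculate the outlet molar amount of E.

214 mol/min

For F: n = n₀ + 2ξ → 383 = 0 + 2ξ, giving ξ = 191.5 mol/min.
Outlet amounts (n = n₀ + ν ξ):
  D: 462 − 2(191.5) = 79
  E: 405 − 1(191.5) = 213.5
  F: 0 + 2(191.5) = 383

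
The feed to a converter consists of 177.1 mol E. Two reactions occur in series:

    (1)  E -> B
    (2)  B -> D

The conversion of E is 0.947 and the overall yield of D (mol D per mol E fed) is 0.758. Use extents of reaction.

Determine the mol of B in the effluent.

Conversion of E: E consumed = 1ξ₁ = 0.947 × 177.1 → ξ₁ = 167.7 mol.
Yield of D: 1ξ₂ / 177.1 = 0.758 → ξ₂ = 134.2 mol.
Outlet amounts (n = n₀ + Σ ν·ξ):
  E: 177.1 − 1(167.7) = 9.386
  B: 0 + 1(167.7) − 1(134.2) = 33.47
  D: 0 + 1(134.2) = 134.2

33.5 mol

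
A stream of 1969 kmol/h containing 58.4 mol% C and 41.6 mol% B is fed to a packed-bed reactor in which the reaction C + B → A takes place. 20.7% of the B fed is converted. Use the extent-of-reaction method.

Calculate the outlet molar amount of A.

170 kmol/h

B reacted = 0.207 × 819.1 = 169.6 kmol/h; ν_B = −1, so ξ = 169.6/1 = 169.6 kmol/h.
Outlet amounts (n = n₀ + ν ξ):
  C: 1150 − 1(169.6) = 980.3
  B: 819.1 − 1(169.6) = 649.5
  A: 0 + 1(169.6) = 169.6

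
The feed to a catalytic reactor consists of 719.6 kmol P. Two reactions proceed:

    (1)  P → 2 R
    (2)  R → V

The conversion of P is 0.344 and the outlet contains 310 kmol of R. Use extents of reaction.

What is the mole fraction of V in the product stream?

0.191

Conversion of P: P consumed = 1ξ₁ = 0.344 × 719.6 → ξ₁ = 247.5 kmol.
R balance: n_R = 0 + 2ξ₁ − 1ξ₂ = 310 → ξ₂ = (2·247.5 − 310)/1 = 185.1 kmol.
Outlet amounts (n = n₀ + Σ ν·ξ):
  P: 719.6 − 1(247.5) = 472.1
  R: 0 + 2(247.5) − 1(185.1) = 310
  V: 0 + 1(185.1) = 185.1
Total out = 967.1 kmol; y_V = 185.1 / 967.1 = 0.1914.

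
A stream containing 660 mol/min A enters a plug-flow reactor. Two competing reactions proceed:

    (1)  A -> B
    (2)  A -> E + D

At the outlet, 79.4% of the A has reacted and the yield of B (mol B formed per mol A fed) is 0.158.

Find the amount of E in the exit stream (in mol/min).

Yield of B: 1ξ₁ / 660 = 0.158 → ξ₁ = 104.3 mol/min.
Conversion of A: 1ξ₁ + 1ξ₂ = 0.794 × 660 = 524 → ξ₂ = 419.8 mol/min.
Outlet amounts (n = n₀ + Σ ν·ξ):
  A: 660 − 1(104.3) − 1(419.8) = 136
  B: 0 + 1(104.3) = 104.3
  E: 0 + 1(419.8) = 419.8
  D: 0 + 1(419.8) = 419.8

420 mol/min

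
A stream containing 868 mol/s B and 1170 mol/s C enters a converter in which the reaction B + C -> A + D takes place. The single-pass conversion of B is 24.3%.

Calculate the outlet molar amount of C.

B reacted = 0.243 × 868 = 210.9 mol/s; ν_B = −1, so ξ = 210.9/1 = 210.9 mol/s.
Outlet amounts (n = n₀ + ν ξ):
  B: 868 − 1(210.9) = 657.1
  C: 1170 − 1(210.9) = 959.1
  A: 0 + 1(210.9) = 210.9
  D: 0 + 1(210.9) = 210.9

959 mol/s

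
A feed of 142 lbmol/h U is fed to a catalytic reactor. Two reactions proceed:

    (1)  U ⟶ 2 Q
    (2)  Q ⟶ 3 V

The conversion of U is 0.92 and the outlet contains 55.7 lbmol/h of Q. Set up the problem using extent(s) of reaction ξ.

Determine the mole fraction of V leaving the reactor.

0.902

Conversion of U: U consumed = 1ξ₁ = 0.92 × 142 → ξ₁ = 130.6 lbmol/h.
Q balance: n_Q = 0 + 2ξ₁ − 1ξ₂ = 55.7 → ξ₂ = (2·130.6 − 55.7)/1 = 205.6 lbmol/h.
Outlet amounts (n = n₀ + Σ ν·ξ):
  U: 142 − 1(130.6) = 11.36
  Q: 0 + 2(130.6) − 1(205.6) = 55.7
  V: 0 + 3(205.6) = 616.7
Total out = 683.8 lbmol/h; y_V = 616.7 / 683.8 = 0.9019.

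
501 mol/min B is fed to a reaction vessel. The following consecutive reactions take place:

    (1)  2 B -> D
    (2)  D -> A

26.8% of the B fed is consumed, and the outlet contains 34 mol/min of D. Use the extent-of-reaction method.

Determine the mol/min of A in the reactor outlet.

33.1 mol/min

Conversion of B: B consumed = 2ξ₁ = 0.268 × 501 → ξ₁ = 67.13 mol/min.
D balance: n_D = 0 + 1ξ₁ − 1ξ₂ = 34 → ξ₂ = (1·67.13 − 34)/1 = 33.13 mol/min.
Outlet amounts (n = n₀ + Σ ν·ξ):
  B: 501 − 2(67.13) = 366.7
  D: 0 + 1(67.13) − 1(33.13) = 34
  A: 0 + 1(33.13) = 33.13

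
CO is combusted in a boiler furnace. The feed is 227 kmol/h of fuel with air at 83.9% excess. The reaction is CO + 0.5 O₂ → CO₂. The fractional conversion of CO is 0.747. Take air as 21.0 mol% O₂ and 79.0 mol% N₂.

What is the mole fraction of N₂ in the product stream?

0.691

Stoichiometric O₂ = 0.5 × 227 = 113.5 kmol/h; O₂ fed = 113.5 × 1.839 = 208.7 kmol/h.
N₂ fed = 208.7 × 79/21 = 785.2 kmol/h.
Fuel reacted = 0.747 × 227 → ξ = 169.6 kmol/h.
Outlet (n = n₀ + ν ξ):
  CO: 227 − 1(169.6) = 57.43
  O₂: 208.7 − 0.5(169.6) = 123.9
  N₂: 785.2 (inert)
  CO₂: 0 + 1(169.6) = 169.6
Total out = 1136 kmol/h; y_N₂ = 785.2 / 1136 = 0.6911.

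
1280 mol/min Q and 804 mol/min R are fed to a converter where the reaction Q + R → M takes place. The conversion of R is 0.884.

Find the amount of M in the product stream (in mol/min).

R reacted = 0.884 × 804 = 710.7 mol/min; ν_R = −1, so ξ = 710.7/1 = 710.7 mol/min.
Outlet amounts (n = n₀ + ν ξ):
  Q: 1280 − 1(710.7) = 569.3
  R: 804 − 1(710.7) = 93.26
  M: 0 + 1(710.7) = 710.7

711 mol/min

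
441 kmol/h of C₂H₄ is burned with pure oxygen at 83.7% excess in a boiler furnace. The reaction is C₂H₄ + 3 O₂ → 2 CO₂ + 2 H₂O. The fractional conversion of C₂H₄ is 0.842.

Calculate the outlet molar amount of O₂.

1320 kmol/h

Stoichiometric O₂ = 3 × 441 = 1323 kmol/h; O₂ fed = 1323 × 1.837 = 2430 kmol/h.
Fuel reacted = 0.842 × 441 → ξ = 371.3 kmol/h.
Outlet (n = n₀ + ν ξ):
  C₂H₄: 441 − 1(371.3) = 69.68
  O₂: 2430 − 3(371.3) = 1316
  CO₂: 0 + 2(371.3) = 742.6
  H₂O: 0 + 2(371.3) = 742.6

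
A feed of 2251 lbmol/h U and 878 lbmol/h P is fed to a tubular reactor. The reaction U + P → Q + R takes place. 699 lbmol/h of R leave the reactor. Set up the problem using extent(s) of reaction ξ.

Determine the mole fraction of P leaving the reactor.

For R: n = n₀ + 1ξ → 699 = 0 + 1ξ, giving ξ = 699 lbmol/h.
Outlet amounts (n = n₀ + ν ξ):
  U: 2251 − 1(699) = 1552
  P: 878 − 1(699) = 179
  Q: 0 + 1(699) = 699
  R: 0 + 1(699) = 699
Total out = 3129 lbmol/h; y_P = 179 / 3129 = 0.05721.

0.0572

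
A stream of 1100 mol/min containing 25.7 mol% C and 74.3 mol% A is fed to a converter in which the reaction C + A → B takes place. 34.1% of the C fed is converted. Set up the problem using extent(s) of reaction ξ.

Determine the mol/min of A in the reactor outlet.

C reacted = 0.341 × 282.7 = 96.4 mol/min; ν_C = −1, so ξ = 96.4/1 = 96.4 mol/min.
Outlet amounts (n = n₀ + ν ξ):
  C: 282.7 − 1(96.4) = 186.3
  A: 817.3 − 1(96.4) = 720.9
  B: 0 + 1(96.4) = 96.4

721 mol/min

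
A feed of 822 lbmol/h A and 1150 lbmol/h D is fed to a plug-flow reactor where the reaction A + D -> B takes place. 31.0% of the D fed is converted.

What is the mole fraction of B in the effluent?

D reacted = 0.31 × 1150 = 356.5 lbmol/h; ν_D = −1, so ξ = 356.5/1 = 356.5 lbmol/h.
Outlet amounts (n = n₀ + ν ξ):
  A: 822 − 1(356.5) = 465.5
  D: 1150 − 1(356.5) = 793.5
  B: 0 + 1(356.5) = 356.5
Total out = 1616 lbmol/h; y_B = 356.5 / 1616 = 0.2207.

0.221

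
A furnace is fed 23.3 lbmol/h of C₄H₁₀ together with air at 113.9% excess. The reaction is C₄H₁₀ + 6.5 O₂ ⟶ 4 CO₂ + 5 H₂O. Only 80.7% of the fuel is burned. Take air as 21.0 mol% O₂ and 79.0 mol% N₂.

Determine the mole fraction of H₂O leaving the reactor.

0.059

Stoichiometric O₂ = 6.5 × 23.3 = 151.5 lbmol/h; O₂ fed = 151.5 × 2.139 = 324 lbmol/h.
N₂ fed = 324 × 79/21 = 1219 lbmol/h.
Fuel reacted = 0.807 × 23.3 → ξ = 18.8 lbmol/h.
Outlet (n = n₀ + ν ξ):
  C₄H₁₀: 23.3 − 1(18.8) = 4.497
  O₂: 324 − 6.5(18.8) = 201.7
  N₂: 1219 (inert)
  CO₂: 0 + 4(18.8) = 75.21
  H₂O: 0 + 5(18.8) = 94.02
Total out = 1594 lbmol/h; y_H₂O = 94.02 / 1594 = 0.05898.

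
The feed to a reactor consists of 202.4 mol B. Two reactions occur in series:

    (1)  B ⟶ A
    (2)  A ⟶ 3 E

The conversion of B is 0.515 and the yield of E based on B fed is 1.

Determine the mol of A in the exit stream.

36.8 mol

Conversion of B: B consumed = 1ξ₁ = 0.515 × 202.4 → ξ₁ = 104.2 mol.
Yield of E: 3ξ₂ / 202.4 = 1 → ξ₂ = 67.47 mol.
Outlet amounts (n = n₀ + Σ ν·ξ):
  B: 202.4 − 1(104.2) = 98.16
  A: 0 + 1(104.2) − 1(67.47) = 36.77
  E: 0 + 3(67.47) = 202.4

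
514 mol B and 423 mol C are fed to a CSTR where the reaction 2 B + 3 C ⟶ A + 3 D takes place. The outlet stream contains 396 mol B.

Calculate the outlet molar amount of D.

177 mol

For B: n = n₀ − 2ξ → 396 = 514 − 2ξ, giving ξ = 59 mol.
Outlet amounts (n = n₀ + ν ξ):
  B: 514 − 2(59) = 396
  C: 423 − 3(59) = 246
  A: 0 + 1(59) = 59
  D: 0 + 3(59) = 177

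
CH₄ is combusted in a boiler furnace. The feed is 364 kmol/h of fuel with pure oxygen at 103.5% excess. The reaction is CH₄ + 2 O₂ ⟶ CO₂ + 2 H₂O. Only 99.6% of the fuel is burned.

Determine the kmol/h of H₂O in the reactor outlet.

725 kmol/h

Stoichiometric O₂ = 2 × 364 = 728 kmol/h; O₂ fed = 728 × 2.035 = 1481 kmol/h.
Fuel reacted = 0.996 × 364 → ξ = 362.5 kmol/h.
Outlet (n = n₀ + ν ξ):
  CH₄: 364 − 1(362.5) = 1.456
  O₂: 1481 − 2(362.5) = 756.4
  CO₂: 0 + 1(362.5) = 362.5
  H₂O: 0 + 2(362.5) = 725.1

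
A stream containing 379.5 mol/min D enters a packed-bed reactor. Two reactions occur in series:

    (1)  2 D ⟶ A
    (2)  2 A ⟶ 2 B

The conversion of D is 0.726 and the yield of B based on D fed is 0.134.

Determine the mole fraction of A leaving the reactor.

Conversion of D: D consumed = 2ξ₁ = 0.726 × 379.5 → ξ₁ = 137.8 mol/min.
Yield of B: 2ξ₂ / 379.5 = 0.134 → ξ₂ = 25.43 mol/min.
Outlet amounts (n = n₀ + Σ ν·ξ):
  D: 379.5 − 2(137.8) = 104
  A: 0 + 1(137.8) − 2(25.43) = 86.91
  B: 0 + 2(25.43) = 50.85
Total out = 241.7 mol/min; y_A = 86.91 / 241.7 = 0.3595.

0.359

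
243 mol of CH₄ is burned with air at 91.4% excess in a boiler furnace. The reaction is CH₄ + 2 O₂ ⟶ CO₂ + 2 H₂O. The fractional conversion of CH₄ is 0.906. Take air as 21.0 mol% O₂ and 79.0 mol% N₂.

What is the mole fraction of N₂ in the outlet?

0.749

Stoichiometric O₂ = 2 × 243 = 486 mol; O₂ fed = 486 × 1.914 = 930.2 mol.
N₂ fed = 930.2 × 79/21 = 3499 mol.
Fuel reacted = 0.906 × 243 → ξ = 220.2 mol.
Outlet (n = n₀ + ν ξ):
  CH₄: 243 − 1(220.2) = 22.84
  O₂: 930.2 − 2(220.2) = 489.9
  N₂: 3499 (inert)
  CO₂: 0 + 1(220.2) = 220.2
  H₂O: 0 + 2(220.2) = 440.3
Total out = 4673 mol; y_N₂ = 3499 / 4673 = 0.7489.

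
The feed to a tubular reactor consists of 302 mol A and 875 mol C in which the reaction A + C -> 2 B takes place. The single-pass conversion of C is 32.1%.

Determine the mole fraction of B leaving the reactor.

C reacted = 0.321 × 875 = 280.9 mol; ν_C = −1, so ξ = 280.9/1 = 280.9 mol.
Outlet amounts (n = n₀ + ν ξ):
  A: 302 − 1(280.9) = 21.12
  C: 875 − 1(280.9) = 594.1
  B: 0 + 2(280.9) = 561.8
Total out = 1177 mol; y_B = 561.8 / 1177 = 0.4773.

0.477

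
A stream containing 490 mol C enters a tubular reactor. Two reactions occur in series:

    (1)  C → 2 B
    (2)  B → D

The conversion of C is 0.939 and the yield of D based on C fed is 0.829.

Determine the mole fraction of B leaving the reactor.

Conversion of C: C consumed = 1ξ₁ = 0.939 × 490 → ξ₁ = 460.1 mol.
Yield of D: 1ξ₂ / 490 = 0.829 → ξ₂ = 406.2 mol.
Outlet amounts (n = n₀ + Σ ν·ξ):
  C: 490 − 1(460.1) = 29.89
  B: 0 + 2(460.1) − 1(406.2) = 514
  D: 0 + 1(406.2) = 406.2
Total out = 950.1 mol; y_B = 514 / 950.1 = 0.541.

0.541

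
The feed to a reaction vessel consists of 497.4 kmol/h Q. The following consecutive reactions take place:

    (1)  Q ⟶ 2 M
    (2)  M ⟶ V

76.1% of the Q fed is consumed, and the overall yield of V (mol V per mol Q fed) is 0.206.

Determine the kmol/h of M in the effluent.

655 kmol/h

Conversion of Q: Q consumed = 1ξ₁ = 0.761 × 497.4 → ξ₁ = 378.5 kmol/h.
Yield of V: 1ξ₂ / 497.4 = 0.206 → ξ₂ = 102.5 kmol/h.
Outlet amounts (n = n₀ + Σ ν·ξ):
  Q: 497.4 − 1(378.5) = 118.9
  M: 0 + 2(378.5) − 1(102.5) = 654.6
  V: 0 + 1(102.5) = 102.5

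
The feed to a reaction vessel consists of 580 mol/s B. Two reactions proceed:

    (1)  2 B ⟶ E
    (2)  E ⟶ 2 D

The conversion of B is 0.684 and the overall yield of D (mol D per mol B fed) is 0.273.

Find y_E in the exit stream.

Conversion of B: B consumed = 2ξ₁ = 0.684 × 580 → ξ₁ = 198.4 mol/s.
Yield of D: 2ξ₂ / 580 = 0.273 → ξ₂ = 79.17 mol/s.
Outlet amounts (n = n₀ + Σ ν·ξ):
  B: 580 − 2(198.4) = 183.3
  E: 0 + 1(198.4) − 1(79.17) = 119.2
  D: 0 + 2(79.17) = 158.3
Total out = 460.8 mol/s; y_E = 119.2 / 460.8 = 0.2587.

0.259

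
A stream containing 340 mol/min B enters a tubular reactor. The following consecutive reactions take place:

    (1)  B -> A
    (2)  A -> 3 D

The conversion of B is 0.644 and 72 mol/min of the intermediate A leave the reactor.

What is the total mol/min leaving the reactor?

634 mol/min

Conversion of B: B consumed = 1ξ₁ = 0.644 × 340 → ξ₁ = 219 mol/min.
A balance: n_A = 0 + 1ξ₁ − 1ξ₂ = 72 → ξ₂ = (1·219 − 72)/1 = 147 mol/min.
Outlet amounts (n = n₀ + Σ ν·ξ):
  B: 340 − 1(219) = 121
  A: 0 + 1(219) − 1(147) = 72
  D: 0 + 3(147) = 440.9
Total out = 121 + 72 + 440.9 = 633.9 mol/min.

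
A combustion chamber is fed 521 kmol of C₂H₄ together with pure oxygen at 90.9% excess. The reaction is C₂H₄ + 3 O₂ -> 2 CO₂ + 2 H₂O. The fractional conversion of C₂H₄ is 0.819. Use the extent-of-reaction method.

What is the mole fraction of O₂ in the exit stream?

Stoichiometric O₂ = 3 × 521 = 1563 kmol; O₂ fed = 1563 × 1.909 = 2984 kmol.
Fuel reacted = 0.819 × 521 → ξ = 426.7 kmol.
Outlet (n = n₀ + ν ξ):
  C₂H₄: 521 − 1(426.7) = 94.3
  O₂: 2984 − 3(426.7) = 1704
  CO₂: 0 + 2(426.7) = 853.4
  H₂O: 0 + 2(426.7) = 853.4
Total out = 3505 kmol; y_O₂ = 1704 / 3505 = 0.4861.

0.486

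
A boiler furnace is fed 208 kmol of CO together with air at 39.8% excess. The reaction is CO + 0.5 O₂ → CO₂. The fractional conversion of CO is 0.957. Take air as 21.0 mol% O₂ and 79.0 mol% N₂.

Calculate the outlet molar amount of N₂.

547 kmol

Stoichiometric O₂ = 0.5 × 208 = 104 kmol; O₂ fed = 104 × 1.398 = 145.4 kmol.
N₂ fed = 145.4 × 79/21 = 547 kmol.
Fuel reacted = 0.957 × 208 → ξ = 199.1 kmol.
Outlet (n = n₀ + ν ξ):
  CO: 208 − 1(199.1) = 8.944
  O₂: 145.4 − 0.5(199.1) = 45.86
  N₂: 547 (inert)
  CO₂: 0 + 1(199.1) = 199.1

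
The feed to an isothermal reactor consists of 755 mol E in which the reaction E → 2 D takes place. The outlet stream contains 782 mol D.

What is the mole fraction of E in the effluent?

0.318

For D: n = n₀ + 2ξ → 782 = 0 + 2ξ, giving ξ = 391 mol.
Outlet amounts (n = n₀ + ν ξ):
  E: 755 − 1(391) = 364
  D: 0 + 2(391) = 782
Total out = 1146 mol; y_E = 364 / 1146 = 0.3176.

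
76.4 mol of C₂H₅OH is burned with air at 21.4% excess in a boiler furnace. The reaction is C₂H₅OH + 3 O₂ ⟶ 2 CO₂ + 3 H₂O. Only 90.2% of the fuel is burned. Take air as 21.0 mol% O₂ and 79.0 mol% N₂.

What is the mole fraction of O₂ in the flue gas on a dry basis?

0.0566

Stoichiometric O₂ = 3 × 76.4 = 229.2 mol; O₂ fed = 229.2 × 1.214 = 278.2 mol.
N₂ fed = 278.2 × 79/21 = 1047 mol.
Fuel reacted = 0.902 × 76.4 → ξ = 68.91 mol.
Outlet (n = n₀ + ν ξ):
  C₂H₅OH: 76.4 − 1(68.91) = 7.487
  O₂: 278.2 − 3(68.91) = 71.51
  N₂: 1047 (inert)
  CO₂: 0 + 2(68.91) = 137.8
  H₂O: 0 + 3(68.91) = 206.7
Dry total = 1264 mol; y_O₂ (dry) = 71.51 / 1264 = 0.05659.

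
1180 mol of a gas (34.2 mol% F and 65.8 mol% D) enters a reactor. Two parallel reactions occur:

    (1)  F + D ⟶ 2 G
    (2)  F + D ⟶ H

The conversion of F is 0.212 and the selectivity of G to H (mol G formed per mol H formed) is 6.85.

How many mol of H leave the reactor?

19.3 mol

Conversion of F: F consumed = 0.212 × 403.6 = 85.55 mol = 1ξ₁ + 1ξ₂.
Selectivity: 2ξ₁ / (1ξ₂) = 6.85 → ξ₁ = 3.425 ξ₂.
Substitute: (1·3.425 + 1) ξ₂ = 85.55 → ξ₂ = 19.33 mol, ξ₁ = 66.22 mol.
Outlet amounts (n = n₀ + Σ ν·ξ):
  F: 403.6 − 1(66.22) − 1(19.33) = 318
  D: 776.4 − 1(66.22) − 1(19.33) = 690.9
  G: 0 + 2(66.22) = 132.4
  H: 0 + 1(19.33) = 19.33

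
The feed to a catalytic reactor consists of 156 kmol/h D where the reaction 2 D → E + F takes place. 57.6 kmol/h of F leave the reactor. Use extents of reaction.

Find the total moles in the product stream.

156 kmol/h

For F: n = n₀ + 1ξ → 57.6 = 0 + 1ξ, giving ξ = 57.6 kmol/h.
Outlet amounts (n = n₀ + ν ξ):
  D: 156 − 2(57.6) = 40.8
  E: 0 + 1(57.6) = 57.6
  F: 0 + 1(57.6) = 57.6
Total out = 40.8 + 57.6 + 57.6 = 156 kmol/h.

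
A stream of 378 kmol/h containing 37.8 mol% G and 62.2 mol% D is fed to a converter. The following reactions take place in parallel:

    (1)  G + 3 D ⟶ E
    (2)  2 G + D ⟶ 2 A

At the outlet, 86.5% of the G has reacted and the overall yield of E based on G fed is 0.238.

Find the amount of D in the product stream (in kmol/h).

Yield of E: 1ξ₁ / 142.9 = 0.238 → ξ₁ = 34.01 kmol/h.
Conversion of G: 1ξ₁ + 2ξ₂ = 0.865 × 142.9 = 123.6 → ξ₂ = 44.79 kmol/h.
Outlet amounts (n = n₀ + Σ ν·ξ):
  G: 142.9 − 1(34.01) − 2(44.79) = 19.29
  D: 235.1 − 3(34.01) − 1(44.79) = 88.3
  E: 0 + 1(34.01) = 34.01
  A: 0 + 2(44.79) = 89.59

88.3 kmol/h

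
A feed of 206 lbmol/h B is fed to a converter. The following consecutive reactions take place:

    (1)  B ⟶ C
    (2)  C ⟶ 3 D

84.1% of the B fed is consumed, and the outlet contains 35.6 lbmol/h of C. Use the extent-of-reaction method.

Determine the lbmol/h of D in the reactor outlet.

413 lbmol/h

Conversion of B: B consumed = 1ξ₁ = 0.841 × 206 → ξ₁ = 173.2 lbmol/h.
C balance: n_C = 0 + 1ξ₁ − 1ξ₂ = 35.6 → ξ₂ = (1·173.2 − 35.6)/1 = 137.6 lbmol/h.
Outlet amounts (n = n₀ + Σ ν·ξ):
  B: 206 − 1(173.2) = 32.75
  C: 0 + 1(173.2) − 1(137.6) = 35.6
  D: 0 + 3(137.6) = 412.9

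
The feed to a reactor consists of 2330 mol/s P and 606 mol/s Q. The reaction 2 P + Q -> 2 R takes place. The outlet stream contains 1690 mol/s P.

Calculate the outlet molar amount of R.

For P: n = n₀ − 2ξ → 1690 = 2330 − 2ξ, giving ξ = 320 mol/s.
Outlet amounts (n = n₀ + ν ξ):
  P: 2330 − 2(320) = 1690
  Q: 606 − 1(320) = 286
  R: 0 + 2(320) = 640

640 mol/s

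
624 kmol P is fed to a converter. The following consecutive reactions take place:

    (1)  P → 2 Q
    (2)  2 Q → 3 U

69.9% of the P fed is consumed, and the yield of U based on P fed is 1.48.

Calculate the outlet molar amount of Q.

Conversion of P: P consumed = 1ξ₁ = 0.699 × 624 → ξ₁ = 436.2 kmol.
Yield of U: 3ξ₂ / 624 = 1.48 → ξ₂ = 307.8 kmol.
Outlet amounts (n = n₀ + Σ ν·ξ):
  P: 624 − 1(436.2) = 187.8
  Q: 0 + 2(436.2) − 2(307.8) = 256.7
  U: 0 + 3(307.8) = 923.5

257 kmol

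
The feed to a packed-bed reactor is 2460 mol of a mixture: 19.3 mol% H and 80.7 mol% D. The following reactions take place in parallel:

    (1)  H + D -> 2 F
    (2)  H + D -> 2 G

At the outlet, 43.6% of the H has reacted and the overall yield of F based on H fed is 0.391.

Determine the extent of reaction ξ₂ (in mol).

ξ₂ = 114 mol

Yield of F: 2ξ₁ / 474.8 = 0.391 → ξ₁ = 92.82 mol.
Conversion of H: 1ξ₁ + 1ξ₂ = 0.436 × 474.8 = 207 → ξ₂ = 114.2 mol.
Outlet amounts (n = n₀ + Σ ν·ξ):
  H: 474.8 − 1(92.82) − 1(114.2) = 267.8
  D: 1985 − 1(92.82) − 1(114.2) = 1778
  F: 0 + 2(92.82) = 185.6
  G: 0 + 2(114.2) = 228.4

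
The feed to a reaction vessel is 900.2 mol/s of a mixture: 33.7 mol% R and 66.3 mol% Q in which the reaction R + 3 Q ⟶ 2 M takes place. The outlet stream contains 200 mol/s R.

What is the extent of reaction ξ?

ξ = 103 mol/s

For R: n = n₀ − 1ξ → 200 = 303.4 − 1ξ, giving ξ = 103.4 mol/s.
Outlet amounts (n = n₀ + ν ξ):
  R: 303.4 − 1(103.4) = 200
  Q: 596.8 − 3(103.4) = 286.7
  M: 0 + 2(103.4) = 206.7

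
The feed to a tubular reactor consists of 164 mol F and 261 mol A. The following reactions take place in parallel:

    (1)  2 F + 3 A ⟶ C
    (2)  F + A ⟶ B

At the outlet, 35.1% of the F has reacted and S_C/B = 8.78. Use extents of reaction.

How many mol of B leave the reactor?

3.1 mol

Conversion of F: F consumed = 0.351 × 164 = 57.56 mol = 2ξ₁ + 1ξ₂.
Selectivity: 1ξ₁ / (1ξ₂) = 8.78 → ξ₁ = 8.78 ξ₂.
Substitute: (2·8.78 + 1) ξ₂ = 57.56 → ξ₂ = 3.102 mol, ξ₁ = 27.23 mol.
Outlet amounts (n = n₀ + Σ ν·ξ):
  F: 164 − 2(27.23) − 1(3.102) = 106.4
  A: 261 − 3(27.23) − 1(3.102) = 176.2
  C: 0 + 1(27.23) = 27.23
  B: 0 + 1(3.102) = 3.102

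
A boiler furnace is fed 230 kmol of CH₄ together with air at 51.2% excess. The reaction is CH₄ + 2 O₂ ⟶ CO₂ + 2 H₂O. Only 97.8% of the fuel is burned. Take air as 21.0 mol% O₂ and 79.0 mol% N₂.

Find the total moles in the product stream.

Stoichiometric O₂ = 2 × 230 = 460 kmol; O₂ fed = 460 × 1.512 = 695.5 kmol.
N₂ fed = 695.5 × 79/21 = 2616 kmol.
Fuel reacted = 0.978 × 230 → ξ = 224.9 kmol.
Outlet (n = n₀ + ν ξ):
  CH₄: 230 − 1(224.9) = 5.06
  O₂: 695.5 − 2(224.9) = 245.6
  N₂: 2616 (inert)
  CO₂: 0 + 1(224.9) = 224.9
  H₂O: 0 + 2(224.9) = 449.9
Total out = 5.06 + 245.6 + 2616 + 224.9 + 449.9 = 3542 kmol.

3540 kmol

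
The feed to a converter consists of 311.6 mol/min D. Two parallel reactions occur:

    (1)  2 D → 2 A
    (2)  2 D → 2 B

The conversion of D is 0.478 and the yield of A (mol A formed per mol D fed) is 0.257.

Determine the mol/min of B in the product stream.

68.9 mol/min

Yield of A: 2ξ₁ / 311.6 = 0.257 → ξ₁ = 40.04 mol/min.
Conversion of D: 2ξ₁ + 2ξ₂ = 0.478 × 311.6 = 148.9 → ξ₂ = 34.43 mol/min.
Outlet amounts (n = n₀ + Σ ν·ξ):
  D: 311.6 − 2(40.04) − 2(34.43) = 162.7
  A: 0 + 2(40.04) = 80.08
  B: 0 + 2(34.43) = 68.86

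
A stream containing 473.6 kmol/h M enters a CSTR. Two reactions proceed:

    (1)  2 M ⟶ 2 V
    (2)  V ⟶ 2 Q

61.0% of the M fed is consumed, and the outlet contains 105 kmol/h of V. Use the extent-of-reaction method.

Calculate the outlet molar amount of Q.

Conversion of M: M consumed = 2ξ₁ = 0.61 × 473.6 → ξ₁ = 144.4 kmol/h.
V balance: n_V = 0 + 2ξ₁ − 1ξ₂ = 105 → ξ₂ = (2·144.4 − 105)/1 = 183.9 kmol/h.
Outlet amounts (n = n₀ + Σ ν·ξ):
  M: 473.6 − 2(144.4) = 184.7
  V: 0 + 2(144.4) − 1(183.9) = 105
  Q: 0 + 2(183.9) = 367.8

368 kmol/h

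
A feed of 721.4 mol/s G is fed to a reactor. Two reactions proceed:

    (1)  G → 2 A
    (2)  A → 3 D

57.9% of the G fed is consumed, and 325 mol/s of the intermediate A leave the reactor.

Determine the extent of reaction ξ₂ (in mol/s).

ξ₂ = 510 mol/s

Conversion of G: G consumed = 1ξ₁ = 0.579 × 721.4 → ξ₁ = 417.7 mol/s.
A balance: n_A = 0 + 2ξ₁ − 1ξ₂ = 325 → ξ₂ = (2·417.7 − 325)/1 = 510.4 mol/s.
Outlet amounts (n = n₀ + Σ ν·ξ):
  G: 721.4 − 1(417.7) = 303.7
  A: 0 + 2(417.7) − 1(510.4) = 325
  D: 0 + 3(510.4) = 1531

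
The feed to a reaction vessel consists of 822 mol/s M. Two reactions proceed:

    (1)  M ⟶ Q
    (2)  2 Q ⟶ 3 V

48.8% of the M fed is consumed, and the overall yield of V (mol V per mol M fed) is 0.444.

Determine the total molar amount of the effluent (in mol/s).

944 mol/s

Conversion of M: M consumed = 1ξ₁ = 0.488 × 822 → ξ₁ = 401.1 mol/s.
Yield of V: 3ξ₂ / 822 = 0.444 → ξ₂ = 121.7 mol/s.
Outlet amounts (n = n₀ + Σ ν·ξ):
  M: 822 − 1(401.1) = 420.9
  Q: 0 + 1(401.1) − 2(121.7) = 157.8
  V: 0 + 3(121.7) = 365
Total out = 420.9 + 157.8 + 365 = 943.7 mol/s.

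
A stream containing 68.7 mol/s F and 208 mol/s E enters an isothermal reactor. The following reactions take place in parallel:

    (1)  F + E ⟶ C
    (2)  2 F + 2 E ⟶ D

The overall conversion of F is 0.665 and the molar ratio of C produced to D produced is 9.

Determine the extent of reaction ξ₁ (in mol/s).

Conversion of F: F consumed = 0.665 × 68.7 = 45.69 mol/s = 1ξ₁ + 2ξ₂.
Selectivity: 1ξ₁ / (1ξ₂) = 9 → ξ₁ = 9 ξ₂.
Substitute: (1·9 + 2) ξ₂ = 45.69 → ξ₂ = 4.153 mol/s, ξ₁ = 37.38 mol/s.
Outlet amounts (n = n₀ + Σ ν·ξ):
  F: 68.7 − 1(37.38) − 2(4.153) = 23.01
  E: 208 − 1(37.38) − 2(4.153) = 162.3
  C: 0 + 1(37.38) = 37.38
  D: 0 + 1(4.153) = 4.153

ξ₁ = 37.4 mol/s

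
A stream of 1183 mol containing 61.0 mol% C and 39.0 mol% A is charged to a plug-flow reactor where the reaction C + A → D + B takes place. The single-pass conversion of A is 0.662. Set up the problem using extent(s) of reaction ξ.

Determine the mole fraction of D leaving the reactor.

0.258

A reacted = 0.662 × 461.4 = 305.4 mol; ν_A = −1, so ξ = 305.4/1 = 305.4 mol.
Outlet amounts (n = n₀ + ν ξ):
  C: 721.6 − 1(305.4) = 416.2
  A: 461.4 − 1(305.4) = 155.9
  D: 0 + 1(305.4) = 305.4
  B: 0 + 1(305.4) = 305.4
Total out = 1183 mol; y_D = 305.4 / 1183 = 0.2582.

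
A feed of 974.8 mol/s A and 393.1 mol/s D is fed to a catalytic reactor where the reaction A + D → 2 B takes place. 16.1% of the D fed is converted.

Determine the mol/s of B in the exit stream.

127 mol/s

D reacted = 0.161 × 393.1 = 63.29 mol/s; ν_D = −1, so ξ = 63.29/1 = 63.29 mol/s.
Outlet amounts (n = n₀ + ν ξ):
  A: 974.8 − 1(63.29) = 911.5
  D: 393.1 − 1(63.29) = 329.8
  B: 0 + 2(63.29) = 126.6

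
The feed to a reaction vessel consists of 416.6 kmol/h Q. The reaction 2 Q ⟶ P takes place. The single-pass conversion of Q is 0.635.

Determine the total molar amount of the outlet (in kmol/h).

284 kmol/h

Q reacted = 0.635 × 416.6 = 264.5 kmol/h; ν_Q = −2, so ξ = 264.5/2 = 132.3 kmol/h.
Outlet amounts (n = n₀ + ν ξ):
  Q: 416.6 − 2(132.3) = 152.1
  P: 0 + 1(132.3) = 132.3
Total out = 152.1 + 132.3 = 284.3 kmol/h.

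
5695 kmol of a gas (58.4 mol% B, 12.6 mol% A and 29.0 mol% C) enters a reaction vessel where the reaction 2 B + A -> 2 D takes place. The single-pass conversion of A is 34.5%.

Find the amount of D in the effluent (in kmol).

495 kmol

A reacted = 0.345 × 717.6 = 247.6 kmol; ν_A = −1, so ξ = 247.6/1 = 247.6 kmol.
Outlet amounts (n = n₀ + ν ξ):
  B: 3326 − 2(247.6) = 2831
  A: 717.6 − 1(247.6) = 470
  D: 0 + 2(247.6) = 495.1
  C: 1652 (inert)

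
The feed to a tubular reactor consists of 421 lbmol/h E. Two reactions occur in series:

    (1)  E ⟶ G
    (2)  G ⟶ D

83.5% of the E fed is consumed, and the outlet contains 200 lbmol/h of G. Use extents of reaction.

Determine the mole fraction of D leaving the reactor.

Conversion of E: E consumed = 1ξ₁ = 0.835 × 421 → ξ₁ = 351.5 lbmol/h.
G balance: n_G = 0 + 1ξ₁ − 1ξ₂ = 200 → ξ₂ = (1·351.5 − 200)/1 = 151.5 lbmol/h.
Outlet amounts (n = n₀ + Σ ν·ξ):
  E: 421 − 1(351.5) = 69.47
  G: 0 + 1(351.5) − 1(151.5) = 200
  D: 0 + 1(151.5) = 151.5
Total out = 421 lbmol/h; y_D = 151.5 / 421 = 0.3599.

0.36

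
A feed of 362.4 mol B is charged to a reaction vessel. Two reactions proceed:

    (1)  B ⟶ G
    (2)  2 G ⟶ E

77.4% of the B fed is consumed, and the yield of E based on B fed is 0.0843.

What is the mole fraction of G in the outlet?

Conversion of B: B consumed = 1ξ₁ = 0.774 × 362.4 → ξ₁ = 280.5 mol.
Yield of E: 1ξ₂ / 362.4 = 0.0843 → ξ₂ = 30.55 mol.
Outlet amounts (n = n₀ + Σ ν·ξ):
  B: 362.4 − 1(280.5) = 81.9
  G: 0 + 1(280.5) − 2(30.55) = 219.4
  E: 0 + 1(30.55) = 30.55
Total out = 331.8 mol; y_G = 219.4 / 331.8 = 0.6611.

0.661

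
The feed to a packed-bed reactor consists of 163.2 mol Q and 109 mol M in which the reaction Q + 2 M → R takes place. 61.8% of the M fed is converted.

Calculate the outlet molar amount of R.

33.7 mol

M reacted = 0.618 × 109 = 67.36 mol; ν_M = −2, so ξ = 67.36/2 = 33.68 mol.
Outlet amounts (n = n₀ + ν ξ):
  Q: 163.2 − 1(33.68) = 129.5
  M: 109 − 2(33.68) = 41.64
  R: 0 + 1(33.68) = 33.68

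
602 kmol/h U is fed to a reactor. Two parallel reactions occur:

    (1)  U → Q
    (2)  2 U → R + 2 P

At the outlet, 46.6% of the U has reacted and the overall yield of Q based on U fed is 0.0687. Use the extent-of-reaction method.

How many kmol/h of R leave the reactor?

Yield of Q: 1ξ₁ / 602 = 0.0687 → ξ₁ = 41.36 kmol/h.
Conversion of U: 1ξ₁ + 2ξ₂ = 0.466 × 602 = 280.5 → ξ₂ = 119.6 kmol/h.
Outlet amounts (n = n₀ + Σ ν·ξ):
  U: 602 − 1(41.36) − 2(119.6) = 321.5
  Q: 0 + 1(41.36) = 41.36
  R: 0 + 1(119.6) = 119.6
  P: 0 + 2(119.6) = 239.2

120 kmol/h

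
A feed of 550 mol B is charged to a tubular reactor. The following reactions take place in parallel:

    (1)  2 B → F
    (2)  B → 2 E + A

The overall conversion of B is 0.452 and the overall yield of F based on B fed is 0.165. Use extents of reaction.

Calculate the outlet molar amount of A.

67.1 mol

Yield of F: 1ξ₁ / 550 = 0.165 → ξ₁ = 90.75 mol.
Conversion of B: 2ξ₁ + 1ξ₂ = 0.452 × 550 = 248.6 → ξ₂ = 67.1 mol.
Outlet amounts (n = n₀ + Σ ν·ξ):
  B: 550 − 2(90.75) − 1(67.1) = 301.4
  F: 0 + 1(90.75) = 90.75
  E: 0 + 2(67.1) = 134.2
  A: 0 + 1(67.1) = 67.1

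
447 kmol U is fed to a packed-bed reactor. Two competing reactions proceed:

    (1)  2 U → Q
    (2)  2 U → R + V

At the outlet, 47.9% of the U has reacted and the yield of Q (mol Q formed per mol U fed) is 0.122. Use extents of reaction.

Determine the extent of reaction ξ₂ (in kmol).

ξ₂ = 52.5 kmol

Yield of Q: 1ξ₁ / 447 = 0.122 → ξ₁ = 54.53 kmol.
Conversion of U: 2ξ₁ + 2ξ₂ = 0.479 × 447 = 214.1 → ξ₂ = 52.52 kmol.
Outlet amounts (n = n₀ + Σ ν·ξ):
  U: 447 − 2(54.53) − 2(52.52) = 232.9
  Q: 0 + 1(54.53) = 54.53
  R: 0 + 1(52.52) = 52.52
  V: 0 + 1(52.52) = 52.52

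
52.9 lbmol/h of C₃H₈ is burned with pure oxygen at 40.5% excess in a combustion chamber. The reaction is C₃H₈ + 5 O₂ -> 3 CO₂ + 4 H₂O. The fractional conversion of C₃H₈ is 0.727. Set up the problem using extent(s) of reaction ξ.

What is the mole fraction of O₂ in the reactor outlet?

Stoichiometric O₂ = 5 × 52.9 = 264.5 lbmol/h; O₂ fed = 264.5 × 1.405 = 371.6 lbmol/h.
Fuel reacted = 0.727 × 52.9 → ξ = 38.46 lbmol/h.
Outlet (n = n₀ + ν ξ):
  C₃H₈: 52.9 − 1(38.46) = 14.44
  O₂: 371.6 − 5(38.46) = 179.3
  CO₂: 0 + 3(38.46) = 115.4
  H₂O: 0 + 4(38.46) = 153.8
Total out = 463 lbmol/h; y_O₂ = 179.3 / 463 = 0.3873.

0.387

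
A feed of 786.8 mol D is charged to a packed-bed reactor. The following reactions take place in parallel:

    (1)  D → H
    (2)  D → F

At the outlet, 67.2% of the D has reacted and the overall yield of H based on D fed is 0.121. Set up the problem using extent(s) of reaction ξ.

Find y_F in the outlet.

0.551

Yield of H: 1ξ₁ / 786.8 = 0.121 → ξ₁ = 95.2 mol.
Conversion of D: 1ξ₁ + 1ξ₂ = 0.672 × 786.8 = 528.7 → ξ₂ = 433.5 mol.
Outlet amounts (n = n₀ + Σ ν·ξ):
  D: 786.8 − 1(95.2) − 1(433.5) = 258.1
  H: 0 + 1(95.2) = 95.2
  F: 0 + 1(433.5) = 433.5
Total out = 786.8 mol; y_F = 433.5 / 786.8 = 0.551.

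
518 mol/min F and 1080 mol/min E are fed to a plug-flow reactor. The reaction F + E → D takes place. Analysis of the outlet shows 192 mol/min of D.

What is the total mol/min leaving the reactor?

For D: n = n₀ + 1ξ → 192 = 0 + 1ξ, giving ξ = 192 mol/min.
Outlet amounts (n = n₀ + ν ξ):
  F: 518 − 1(192) = 326
  E: 1080 − 1(192) = 888
  D: 0 + 1(192) = 192
Total out = 326 + 888 + 192 = 1406 mol/min.

1410 mol/min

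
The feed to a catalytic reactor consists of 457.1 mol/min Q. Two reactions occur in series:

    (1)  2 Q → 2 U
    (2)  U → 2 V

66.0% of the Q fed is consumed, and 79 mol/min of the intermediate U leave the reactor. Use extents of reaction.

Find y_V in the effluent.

0.655

Conversion of Q: Q consumed = 2ξ₁ = 0.66 × 457.1 → ξ₁ = 150.8 mol/min.
U balance: n_U = 0 + 2ξ₁ − 1ξ₂ = 79 → ξ₂ = (2·150.8 − 79)/1 = 222.7 mol/min.
Outlet amounts (n = n₀ + Σ ν·ξ):
  Q: 457.1 − 2(150.8) = 155.4
  U: 0 + 2(150.8) − 1(222.7) = 79
  V: 0 + 2(222.7) = 445.4
Total out = 679.8 mol/min; y_V = 445.4 / 679.8 = 0.6552.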